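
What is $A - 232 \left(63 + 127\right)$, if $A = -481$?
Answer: $-44561$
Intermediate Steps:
$A - 232 \left(63 + 127\right) = -481 - 232 \left(63 + 127\right) = -481 - 44080 = -44561$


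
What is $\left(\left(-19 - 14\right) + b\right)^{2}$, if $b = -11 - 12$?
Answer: $3136$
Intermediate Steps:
$b = -23$
$\left(\left(-19 - 14\right) + b\right)^{2} = \left(\left(-19 - 14\right) - 23\right)^{2} = \left(-33 - 23\right)^{2} = \left(-56\right)^{2} = 3136$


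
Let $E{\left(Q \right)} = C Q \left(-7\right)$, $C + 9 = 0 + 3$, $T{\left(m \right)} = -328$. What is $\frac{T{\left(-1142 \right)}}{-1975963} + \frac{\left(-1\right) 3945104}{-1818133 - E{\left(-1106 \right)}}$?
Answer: $\frac{7795960646520}{3500776103803} \approx 2.2269$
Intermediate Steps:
$C = -6$ ($C = -9 + \left(0 + 3\right) = -9 + 3 = -6$)
$E{\left(Q \right)} = 42 Q$ ($E{\left(Q \right)} = - 6 Q \left(-7\right) = 42 Q$)
$\frac{T{\left(-1142 \right)}}{-1975963} + \frac{\left(-1\right) 3945104}{-1818133 - E{\left(-1106 \right)}} = - \frac{328}{-1975963} + \frac{\left(-1\right) 3945104}{-1818133 - 42 \left(-1106\right)} = \left(-328\right) \left(- \frac{1}{1975963}\right) - \frac{3945104}{-1818133 - -46452} = \frac{328}{1975963} - \frac{3945104}{-1818133 + 46452} = \frac{328}{1975963} - \frac{3945104}{-1771681} = \frac{328}{1975963} - - \frac{3945104}{1771681} = \frac{328}{1975963} + \frac{3945104}{1771681} = \frac{7795960646520}{3500776103803}$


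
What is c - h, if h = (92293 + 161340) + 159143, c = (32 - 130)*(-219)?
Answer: -391314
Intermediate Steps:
c = 21462 (c = -98*(-219) = 21462)
h = 412776 (h = 253633 + 159143 = 412776)
c - h = 21462 - 1*412776 = 21462 - 412776 = -391314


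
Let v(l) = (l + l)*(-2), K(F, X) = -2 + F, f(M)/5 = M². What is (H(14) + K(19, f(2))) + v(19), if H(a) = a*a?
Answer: 137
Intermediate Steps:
H(a) = a²
f(M) = 5*M²
v(l) = -4*l (v(l) = (2*l)*(-2) = -4*l)
(H(14) + K(19, f(2))) + v(19) = (14² + (-2 + 19)) - 4*19 = (196 + 17) - 76 = 213 - 76 = 137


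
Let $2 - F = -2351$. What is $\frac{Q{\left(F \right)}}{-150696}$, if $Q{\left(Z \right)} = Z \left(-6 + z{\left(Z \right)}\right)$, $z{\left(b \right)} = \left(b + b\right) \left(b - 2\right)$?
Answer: $- \frac{250318475}{1449} \approx -1.7275 \cdot 10^{5}$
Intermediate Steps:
$F = 2353$ ($F = 2 - -2351 = 2 + 2351 = 2353$)
$z{\left(b \right)} = 2 b \left(-2 + b\right)$
$Q{\left(Z \right)} = Z \left(-6 + 2 Z \left(-2 + Z\right)\right)$
$\frac{Q{\left(F \right)}}{-150696} = \frac{2 \cdot 2353 \left(-3 + 2353 \left(-2 + 2353\right)\right)}{-150696} = 2 \cdot 2353 \left(-3 + 2353 \cdot 2351\right) \left(- \frac{1}{150696}\right) = 2 \cdot 2353 \left(-3 + 5531903\right) \left(- \frac{1}{150696}\right) = 2 \cdot 2353 \cdot 5531900 \left(- \frac{1}{150696}\right) = 26033121400 \left(- \frac{1}{150696}\right) = - \frac{250318475}{1449}$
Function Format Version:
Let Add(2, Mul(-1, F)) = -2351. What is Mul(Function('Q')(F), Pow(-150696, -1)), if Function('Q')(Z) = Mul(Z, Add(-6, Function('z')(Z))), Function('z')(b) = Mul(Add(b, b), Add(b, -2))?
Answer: Rational(-250318475, 1449) ≈ -1.7275e+5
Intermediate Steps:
F = 2353 (F = Add(2, Mul(-1, -2351)) = Add(2, 2351) = 2353)
Function('z')(b) = Mul(2, b, Add(-2, b)) (Function('z')(b) = Mul(Mul(2, b), Add(-2, b)) = Mul(2, b, Add(-2, b)))
Function('Q')(Z) = Mul(Z, Add(-6, Mul(2, Z, Add(-2, Z))))
Mul(Function('Q')(F), Pow(-150696, -1)) = Mul(Mul(2, 2353, Add(-3, Mul(2353, Add(-2, 2353)))), Pow(-150696, -1)) = Mul(Mul(2, 2353, Add(-3, Mul(2353, 2351))), Rational(-1, 150696)) = Mul(Mul(2, 2353, Add(-3, 5531903)), Rational(-1, 150696)) = Mul(Mul(2, 2353, 5531900), Rational(-1, 150696)) = Mul(26033121400, Rational(-1, 150696)) = Rational(-250318475, 1449)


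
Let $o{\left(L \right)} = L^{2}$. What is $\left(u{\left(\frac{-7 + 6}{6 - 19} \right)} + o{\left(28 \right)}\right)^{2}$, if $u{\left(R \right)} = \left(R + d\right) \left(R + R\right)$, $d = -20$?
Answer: $\frac{17418192484}{28561} \approx 6.0986 \cdot 10^{5}$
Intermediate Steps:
$u{\left(R \right)} = 2 R \left(-20 + R\right)$ ($u{\left(R \right)} = \left(R - 20\right) \left(R + R\right) = \left(-20 + R\right) 2 R = 2 R \left(-20 + R\right)$)
$\left(u{\left(\frac{-7 + 6}{6 - 19} \right)} + o{\left(28 \right)}\right)^{2} = \left(2 \frac{-7 + 6}{6 - 19} \left(-20 + \frac{-7 + 6}{6 - 19}\right) + 28^{2}\right)^{2} = \left(2 \left(- \frac{1}{-13}\right) \left(-20 - \frac{1}{-13}\right) + 784\right)^{2} = \left(2 \left(\left(-1\right) \left(- \frac{1}{13}\right)\right) \left(-20 - - \frac{1}{13}\right) + 784\right)^{2} = \left(2 \cdot \frac{1}{13} \left(-20 + \frac{1}{13}\right) + 784\right)^{2} = \left(2 \cdot \frac{1}{13} \left(- \frac{259}{13}\right) + 784\right)^{2} = \left(- \frac{518}{169} + 784\right)^{2} = \left(\frac{131978}{169}\right)^{2} = \frac{17418192484}{28561}$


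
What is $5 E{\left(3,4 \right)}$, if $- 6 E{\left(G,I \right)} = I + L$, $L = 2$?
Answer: $-5$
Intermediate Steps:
$E{\left(G,I \right)} = - \frac{1}{3} - \frac{I}{6}$ ($E{\left(G,I \right)} = - \frac{I + 2}{6} = - \frac{2 + I}{6} = - \frac{1}{3} - \frac{I}{6}$)
$5 E{\left(3,4 \right)} = 5 \left(- \frac{1}{3} - \frac{2}{3}\right) = 5 \left(-1\right) = -5$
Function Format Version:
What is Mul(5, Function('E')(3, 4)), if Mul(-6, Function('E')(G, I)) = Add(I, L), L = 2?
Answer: -5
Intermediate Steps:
Function('E')(G, I) = Add(Rational(-1, 3), Mul(Rational(-1, 6), I)) (Function('E')(G, I) = Mul(Rational(-1, 6), Add(I, 2)) = Mul(Rational(-1, 6), Add(2, I)) = Add(Rational(-1, 3), Mul(Rational(-1, 6), I)))
Mul(5, Function('E')(3, 4)) = Mul(5, Add(Rational(-1, 3), Mul(Rational(-1, 6), 4))) = Mul(5, Add(Rational(-1, 3), Rational(-2, 3))) = Mul(5, -1) = -5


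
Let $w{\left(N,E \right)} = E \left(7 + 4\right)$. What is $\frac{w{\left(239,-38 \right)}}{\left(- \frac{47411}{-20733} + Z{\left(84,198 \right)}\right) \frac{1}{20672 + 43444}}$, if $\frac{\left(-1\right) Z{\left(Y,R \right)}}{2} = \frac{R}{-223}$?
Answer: $- \frac{123910957447992}{18782921} \approx -6.597 \cdot 10^{6}$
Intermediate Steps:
$Z{\left(Y,R \right)} = \frac{2 R}{223}$ ($Z{\left(Y,R \right)} = - 2 \frac{R}{-223} = - 2 R \left(- \frac{1}{223}\right) = - 2 \left(- \frac{R}{223}\right) = \frac{2 R}{223}$)
$w{\left(N,E \right)} = 11 E$ ($w{\left(N,E \right)} = E 11 = 11 E$)
$\frac{w{\left(239,-38 \right)}}{\left(- \frac{47411}{-20733} + Z{\left(84,198 \right)}\right) \frac{1}{20672 + 43444}} = \frac{11 \left(-38\right)}{\left(- \frac{47411}{-20733} + \frac{2}{223} \cdot 198\right) \frac{1}{20672 + 43444}} = - \frac{418}{\left(\left(-47411\right) \left(- \frac{1}{20733}\right) + \frac{396}{223}\right) \frac{1}{64116}} = - \frac{418}{\left(\frac{47411}{20733} + \frac{396}{223}\right) \frac{1}{64116}} = - \frac{418}{\frac{18782921}{4623459} \cdot \frac{1}{64116}} = - \frac{418}{\frac{18782921}{296437697244}} = \left(-418\right) \frac{296437697244}{18782921} = - \frac{123910957447992}{18782921}$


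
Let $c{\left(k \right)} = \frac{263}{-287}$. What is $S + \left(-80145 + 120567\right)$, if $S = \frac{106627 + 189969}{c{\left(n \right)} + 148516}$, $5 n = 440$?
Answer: $\frac{1723025538890}{42623829} \approx 40424.0$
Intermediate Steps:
$n = 88$ ($n = \frac{1}{5} \cdot 440 = 88$)
$c{\left(k \right)} = - \frac{263}{287}$ ($c{\left(k \right)} = 263 \left(- \frac{1}{287}\right) = - \frac{263}{287}$)
$S = \frac{85123052}{42623829}$ ($S = \frac{106627 + 189969}{- \frac{263}{287} + 148516} = \frac{296596}{\frac{42623829}{287}} = 296596 \cdot \frac{287}{42623829} = \frac{85123052}{42623829} \approx 1.9971$)
$S + \left(-80145 + 120567\right) = \frac{85123052}{42623829} + \left(-80145 + 120567\right) = \frac{85123052}{42623829} + 40422 = \frac{1723025538890}{42623829}$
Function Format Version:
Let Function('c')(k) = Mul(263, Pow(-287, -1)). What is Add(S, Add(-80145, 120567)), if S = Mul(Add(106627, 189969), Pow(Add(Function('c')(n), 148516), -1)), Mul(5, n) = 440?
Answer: Rational(1723025538890, 42623829) ≈ 40424.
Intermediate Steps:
n = 88 (n = Mul(Rational(1, 5), 440) = 88)
Function('c')(k) = Rational(-263, 287) (Function('c')(k) = Mul(263, Rational(-1, 287)) = Rational(-263, 287))
S = Rational(85123052, 42623829) (S = Mul(Add(106627, 189969), Pow(Add(Rational(-263, 287), 148516), -1)) = Mul(296596, Pow(Rational(42623829, 287), -1)) = Mul(296596, Rational(287, 42623829)) = Rational(85123052, 42623829) ≈ 1.9971)
Add(S, Add(-80145, 120567)) = Add(Rational(85123052, 42623829), Add(-80145, 120567)) = Add(Rational(85123052, 42623829), 40422) = Rational(1723025538890, 42623829)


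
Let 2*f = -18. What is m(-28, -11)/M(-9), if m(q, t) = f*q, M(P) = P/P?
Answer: 252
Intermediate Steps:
f = -9 (f = (1/2)*(-18) = -9)
M(P) = 1
m(q, t) = -9*q
m(-28, -11)/M(-9) = -9*(-28)/1 = 252*1 = 252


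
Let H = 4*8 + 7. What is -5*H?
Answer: -195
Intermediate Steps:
H = 39 (H = 32 + 7 = 39)
-5*H = -5*39 = -195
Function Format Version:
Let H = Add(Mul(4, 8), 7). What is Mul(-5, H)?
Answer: -195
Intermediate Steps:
H = 39 (H = Add(32, 7) = 39)
Mul(-5, H) = Mul(-5, 39) = -195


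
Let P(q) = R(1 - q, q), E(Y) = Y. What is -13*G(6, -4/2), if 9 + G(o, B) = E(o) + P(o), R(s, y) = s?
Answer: 104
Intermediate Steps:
P(q) = 1 - q
G(o, B) = -8 (G(o, B) = -9 + (o + (1 - o)) = -9 + 1 = -8)
-13*G(6, -4/2) = -13*(-8) = 104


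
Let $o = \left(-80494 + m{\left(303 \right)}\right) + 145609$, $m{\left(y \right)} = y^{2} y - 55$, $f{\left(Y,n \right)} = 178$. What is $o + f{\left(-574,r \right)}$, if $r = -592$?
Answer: $27883365$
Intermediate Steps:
$m{\left(y \right)} = -55 + y^{3}$ ($m{\left(y \right)} = y^{3} - 55 = -55 + y^{3}$)
$o = 27883187$ ($o = \left(-80494 - \left(55 - 303^{3}\right)\right) + 145609 = \left(-80494 + \left(-55 + 27818127\right)\right) + 145609 = \left(-80494 + 27818072\right) + 145609 = 27737578 + 145609 = 27883187$)
$o + f{\left(-574,r \right)} = 27883187 + 178 = 27883365$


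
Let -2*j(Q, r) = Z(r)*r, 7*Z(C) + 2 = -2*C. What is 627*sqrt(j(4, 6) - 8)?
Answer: 627*I*sqrt(2) ≈ 886.71*I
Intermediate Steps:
Z(C) = -2/7 - 2*C/7 (Z(C) = -2/7 + (-2*C)/7 = -2/7 - 2*C/7)
j(Q, r) = -r*(-2/7 - 2*r/7)/2 (j(Q, r) = -(-2/7 - 2*r/7)*r/2 = -r*(-2/7 - 2*r/7)/2)
627*sqrt(j(4, 6) - 8) = 627*sqrt((1/7)*6*(1 + 6) - 8) = 627*sqrt((1/7)*6*7 - 8) = 627*sqrt(6 - 8) = 627*sqrt(-2) = 627*(I*sqrt(2)) = 627*I*sqrt(2)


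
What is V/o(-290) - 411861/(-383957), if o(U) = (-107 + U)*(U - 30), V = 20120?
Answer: 1501200907/1219447432 ≈ 1.2311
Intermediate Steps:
o(U) = (-107 + U)*(-30 + U)
V/o(-290) - 411861/(-383957) = 20120/(3210 + (-290)² - 137*(-290)) - 411861/(-383957) = 20120/(3210 + 84100 + 39730) - 411861*(-1/383957) = 20120/127040 + 411861/383957 = 20120*(1/127040) + 411861/383957 = 503/3176 + 411861/383957 = 1501200907/1219447432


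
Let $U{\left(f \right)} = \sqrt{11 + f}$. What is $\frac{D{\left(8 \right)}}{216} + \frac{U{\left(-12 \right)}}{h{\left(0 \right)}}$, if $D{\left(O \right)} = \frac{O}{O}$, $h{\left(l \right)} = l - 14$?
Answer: $\frac{1}{216} - \frac{i}{14} \approx 0.0046296 - 0.071429 i$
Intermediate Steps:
$h{\left(l \right)} = -14 + l$
$D{\left(O \right)} = 1$
$\frac{D{\left(8 \right)}}{216} + \frac{U{\left(-12 \right)}}{h{\left(0 \right)}} = 1 \cdot \frac{1}{216} + \frac{\sqrt{11 - 12}}{-14 + 0} = 1 \cdot \frac{1}{216} + \frac{\sqrt{-1}}{-14} = \frac{1}{216} + i \left(- \frac{1}{14}\right) = \frac{1}{216} - \frac{i}{14}$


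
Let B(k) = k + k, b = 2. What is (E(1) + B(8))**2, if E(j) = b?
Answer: 324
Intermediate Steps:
E(j) = 2
B(k) = 2*k
(E(1) + B(8))**2 = (2 + 2*8)**2 = (2 + 16)**2 = 18**2 = 324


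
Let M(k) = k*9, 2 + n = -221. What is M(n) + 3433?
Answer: 1426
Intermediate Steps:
n = -223 (n = -2 - 221 = -223)
M(k) = 9*k
M(n) + 3433 = 9*(-223) + 3433 = -2007 + 3433 = 1426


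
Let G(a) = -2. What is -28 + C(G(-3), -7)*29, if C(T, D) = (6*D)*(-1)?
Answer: 1190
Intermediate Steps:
C(T, D) = -6*D
-28 + C(G(-3), -7)*29 = -28 - 6*(-7)*29 = -28 + 42*29 = -28 + 1218 = 1190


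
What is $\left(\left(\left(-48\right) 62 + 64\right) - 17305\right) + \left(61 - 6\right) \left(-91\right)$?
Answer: $-25222$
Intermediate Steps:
$\left(\left(\left(-48\right) 62 + 64\right) - 17305\right) + \left(61 - 6\right) \left(-91\right) = \left(\left(-2976 + 64\right) - 17305\right) + 55 \left(-91\right) = \left(-2912 - 17305\right) - 5005 = -20217 - 5005 = -25222$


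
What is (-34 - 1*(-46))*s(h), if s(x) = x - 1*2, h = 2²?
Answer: 24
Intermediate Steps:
h = 4
s(x) = -2 + x (s(x) = x - 2 = -2 + x)
(-34 - 1*(-46))*s(h) = (-34 - 1*(-46))*(-2 + 4) = (-34 + 46)*2 = 12*2 = 24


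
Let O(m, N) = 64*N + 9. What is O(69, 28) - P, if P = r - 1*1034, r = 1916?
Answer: 919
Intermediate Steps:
P = 882 (P = 1916 - 1*1034 = 1916 - 1034 = 882)
O(m, N) = 9 + 64*N
O(69, 28) - P = (9 + 64*28) - 1*882 = (9 + 1792) - 882 = 1801 - 882 = 919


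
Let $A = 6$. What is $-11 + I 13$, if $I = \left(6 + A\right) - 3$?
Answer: $106$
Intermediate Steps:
$I = 9$ ($I = \left(6 + 6\right) - 3 = 12 - 3 = 9$)
$-11 + I 13 = -11 + 9 \cdot 13 = -11 + 117 = 106$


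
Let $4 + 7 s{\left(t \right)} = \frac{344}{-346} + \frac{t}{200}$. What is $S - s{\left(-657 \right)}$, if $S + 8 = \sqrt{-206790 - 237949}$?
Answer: $- \frac{235877}{34600} + i \sqrt{444739} \approx -6.8173 + 666.89 i$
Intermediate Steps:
$S = -8 + i \sqrt{444739}$ ($S = -8 + \sqrt{-206790 - 237949} = -8 + \sqrt{-444739} = -8 + i \sqrt{444739} \approx -8.0 + 666.89 i$)
$s{\left(t \right)} = - \frac{864}{1211} + \frac{t}{1400}$ ($s{\left(t \right)} = - \frac{4}{7} + \frac{\frac{344}{-346} + \frac{t}{200}}{7} = - \frac{4}{7} + \frac{344 \left(- \frac{1}{346}\right) + t \frac{1}{200}}{7} = - \frac{4}{7} + \frac{- \frac{172}{173} + \frac{t}{200}}{7} = - \frac{4}{7} + \left(- \frac{172}{1211} + \frac{t}{1400}\right) = - \frac{864}{1211} + \frac{t}{1400}$)
$S - s{\left(-657 \right)} = \left(-8 + i \sqrt{444739}\right) - \left(- \frac{864}{1211} + \frac{1}{1400} \left(-657\right)\right) = \left(-8 + i \sqrt{444739}\right) - \left(- \frac{864}{1211} - \frac{657}{1400}\right) = \left(-8 + i \sqrt{444739}\right) - - \frac{40923}{34600} = \left(-8 + i \sqrt{444739}\right) + \frac{40923}{34600} = - \frac{235877}{34600} + i \sqrt{444739}$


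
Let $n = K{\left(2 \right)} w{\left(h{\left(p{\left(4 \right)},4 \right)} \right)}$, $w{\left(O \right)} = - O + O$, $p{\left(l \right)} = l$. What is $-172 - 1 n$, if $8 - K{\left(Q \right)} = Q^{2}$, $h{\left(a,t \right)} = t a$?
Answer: $-172$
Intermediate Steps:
$h{\left(a,t \right)} = a t$
$w{\left(O \right)} = 0$
$K{\left(Q \right)} = 8 - Q^{2}$
$n = 0$ ($n = \left(8 - 2^{2}\right) 0 = \left(8 - 4\right) 0 = 4 \cdot 0 = 0$)
$-172 - 1 n = -172 - 1 \cdot 0 = -172 - 0 = -172 + 0 = -172$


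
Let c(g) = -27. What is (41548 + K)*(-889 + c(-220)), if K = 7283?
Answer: -44729196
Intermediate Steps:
(41548 + K)*(-889 + c(-220)) = (41548 + 7283)*(-889 - 27) = 48831*(-916) = -44729196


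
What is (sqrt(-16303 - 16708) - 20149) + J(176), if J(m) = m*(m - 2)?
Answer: 10475 + I*sqrt(33011) ≈ 10475.0 + 181.69*I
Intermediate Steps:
J(m) = m*(-2 + m)
(sqrt(-16303 - 16708) - 20149) + J(176) = (sqrt(-16303 - 16708) - 20149) + 176*(-2 + 176) = (sqrt(-33011) - 20149) + 176*174 = (I*sqrt(33011) - 20149) + 30624 = (-20149 + I*sqrt(33011)) + 30624 = 10475 + I*sqrt(33011)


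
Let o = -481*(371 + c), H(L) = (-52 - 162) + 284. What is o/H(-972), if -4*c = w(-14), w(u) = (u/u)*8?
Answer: -177489/70 ≈ -2535.6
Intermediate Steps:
w(u) = 8 (w(u) = 1*8 = 8)
H(L) = 70 (H(L) = -214 + 284 = 70)
c = -2 (c = -¼*8 = -2)
o = -177489 (o = -481*(371 - 2) = -481*369 = -177489)
o/H(-972) = -177489/70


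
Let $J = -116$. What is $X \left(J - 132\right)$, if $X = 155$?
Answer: $-38440$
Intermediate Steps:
$X \left(J - 132\right) = 155 \left(-116 - 132\right) = 155 \left(-248\right) = -38440$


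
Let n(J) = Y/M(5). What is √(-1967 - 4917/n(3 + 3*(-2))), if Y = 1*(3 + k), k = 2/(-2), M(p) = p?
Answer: 19*I*√158/2 ≈ 119.41*I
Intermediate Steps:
k = -1 (k = 2*(-½) = -1)
Y = 2 (Y = 1*(3 - 1) = 1*2 = 2)
n(J) = ⅖ (n(J) = 2/5 = 2*(⅕) = ⅖)
√(-1967 - 4917/n(3 + 3*(-2))) = √(-1967 - 4917/⅖) = √(-1967 - 4917*5/2) = √(-1967 - 24585/2) = √(-28519/2) = 19*I*√158/2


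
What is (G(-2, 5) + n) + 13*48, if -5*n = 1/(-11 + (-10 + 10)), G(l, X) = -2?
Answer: 34211/55 ≈ 622.02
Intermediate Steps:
n = 1/55 (n = -1/(5*(-11 + (-10 + 10))) = -1/(5*(-11 + 0)) = -⅕/(-11) = -⅕*(-1/11) = 1/55 ≈ 0.018182)
(G(-2, 5) + n) + 13*48 = (-2 + 1/55) + 13*48 = -109/55 + 624 = 34211/55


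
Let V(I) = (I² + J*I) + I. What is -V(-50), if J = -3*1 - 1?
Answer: -2650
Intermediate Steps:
J = -4 (J = -3 - 1 = -4)
V(I) = I² - 3*I (V(I) = (I² - 4*I) + I = I² - 3*I)
-V(-50) = -(-50)*(-3 - 50) = -(-50)*(-53) = -1*2650 = -2650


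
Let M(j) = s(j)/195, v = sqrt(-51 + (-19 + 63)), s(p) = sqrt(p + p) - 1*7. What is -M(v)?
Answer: 7/195 - 7**(1/4)*(1 + I)/195 ≈ 0.027556 - 0.0083414*I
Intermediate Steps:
s(p) = -7 + sqrt(2)*sqrt(p) (s(p) = sqrt(2*p) - 7 = sqrt(2)*sqrt(p) - 7 = -7 + sqrt(2)*sqrt(p))
v = I*sqrt(7) (v = sqrt(-51 + 44) = sqrt(-7) = I*sqrt(7) ≈ 2.6458*I)
M(j) = -7/195 + sqrt(2)*sqrt(j)/195 (M(j) = (-7 + sqrt(2)*sqrt(j))/195 = (-7 + sqrt(2)*sqrt(j))*(1/195) = -7/195 + sqrt(2)*sqrt(j)/195)
-M(v) = -(-7/195 + sqrt(2)*sqrt(I*sqrt(7))/195) = -(-7/195 + sqrt(2)*(7**(1/4)*sqrt(I))/195) = -(-7/195 + sqrt(2)*7**(1/4)*sqrt(I)/195) = 7/195 - sqrt(2)*7**(1/4)*sqrt(I)/195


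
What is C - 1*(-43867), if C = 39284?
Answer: 83151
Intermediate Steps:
C - 1*(-43867) = 39284 - 1*(-43867) = 39284 + 43867 = 83151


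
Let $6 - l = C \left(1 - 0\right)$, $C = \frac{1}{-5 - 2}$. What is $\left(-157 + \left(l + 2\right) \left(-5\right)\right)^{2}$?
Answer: $\frac{1915456}{49} \approx 39091.0$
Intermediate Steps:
$C = - \frac{1}{7}$ ($C = \frac{1}{-7} = - \frac{1}{7} \approx -0.14286$)
$l = \frac{43}{7}$ ($l = 6 - - \frac{1 - 0}{7} = 6 - - \frac{1 + 0}{7} = 6 - \left(- \frac{1}{7}\right) 1 = 6 - - \frac{1}{7} = 6 + \frac{1}{7} = \frac{43}{7} \approx 6.1429$)
$\left(-157 + \left(l + 2\right) \left(-5\right)\right)^{2} = \left(-157 + \left(\frac{43}{7} + 2\right) \left(-5\right)\right)^{2} = \left(-157 + \frac{57}{7} \left(-5\right)\right)^{2} = \left(-157 - \frac{285}{7}\right)^{2} = \left(- \frac{1384}{7}\right)^{2} = \frac{1915456}{49}$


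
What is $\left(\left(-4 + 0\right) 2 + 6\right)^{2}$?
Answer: $4$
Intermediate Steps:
$\left(\left(-4 + 0\right) 2 + 6\right)^{2} = \left(\left(-4\right) 2 + 6\right)^{2} = \left(-8 + 6\right)^{2} = \left(-2\right)^{2} = 4$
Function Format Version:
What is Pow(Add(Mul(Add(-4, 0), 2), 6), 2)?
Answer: 4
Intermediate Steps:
Pow(Add(Mul(Add(-4, 0), 2), 6), 2) = Pow(Add(Mul(-4, 2), 6), 2) = Pow(Add(-8, 6), 2) = Pow(-2, 2) = 4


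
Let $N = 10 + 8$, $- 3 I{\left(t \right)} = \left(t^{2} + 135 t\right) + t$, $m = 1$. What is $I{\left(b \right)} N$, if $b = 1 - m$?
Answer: $0$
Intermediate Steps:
$b = 0$ ($b = 1 - 1 = 0$)
$I{\left(t \right)} = - \frac{136 t}{3} - \frac{t^{2}}{3}$ ($I{\left(t \right)} = - \frac{\left(t^{2} + 135 t\right) + t}{3} = - \frac{t^{2} + 136 t}{3} = - \frac{136 t}{3} - \frac{t^{2}}{3}$)
$N = 18$
$I{\left(b \right)} N = \left(- \frac{1}{3}\right) 0 \left(136 + 0\right) 18 = \left(- \frac{1}{3}\right) 0 \cdot 136 \cdot 18 = 0 \cdot 18 = 0$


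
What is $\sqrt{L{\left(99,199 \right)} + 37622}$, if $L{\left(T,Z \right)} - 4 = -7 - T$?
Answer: $4 \sqrt{2345} \approx 193.7$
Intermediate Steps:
$L{\left(T,Z \right)} = -3 - T$ ($L{\left(T,Z \right)} = 4 - \left(7 + T\right) = -3 - T$)
$\sqrt{L{\left(99,199 \right)} + 37622} = \sqrt{\left(-3 - 99\right) + 37622} = \sqrt{-102 + 37622} = \sqrt{37520} = 4 \sqrt{2345}$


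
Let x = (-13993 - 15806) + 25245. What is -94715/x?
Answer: 94715/4554 ≈ 20.798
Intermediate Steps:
x = -4554 (x = -29799 + 25245 = -4554)
-94715/x = -94715/(-4554) = -94715*(-1/4554) = 94715/4554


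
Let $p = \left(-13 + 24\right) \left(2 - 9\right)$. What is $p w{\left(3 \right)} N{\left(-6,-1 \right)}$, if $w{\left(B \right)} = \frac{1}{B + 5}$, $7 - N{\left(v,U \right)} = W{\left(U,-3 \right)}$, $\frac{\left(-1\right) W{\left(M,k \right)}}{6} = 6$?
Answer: $- \frac{3311}{8} \approx -413.88$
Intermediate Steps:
$W{\left(M,k \right)} = -36$ ($W{\left(M,k \right)} = \left(-6\right) 6 = -36$)
$N{\left(v,U \right)} = 43$ ($N{\left(v,U \right)} = 7 - -36 = 7 + 36 = 43$)
$w{\left(B \right)} = \frac{1}{5 + B}$
$p = -77$ ($p = 11 \left(-7\right) = -77$)
$p w{\left(3 \right)} N{\left(-6,-1 \right)} = - \frac{77}{5 + 3} \cdot 43 = - \frac{77}{8} \cdot 43 = \left(-77\right) \frac{1}{8} \cdot 43 = \left(- \frac{77}{8}\right) 43 = - \frac{3311}{8}$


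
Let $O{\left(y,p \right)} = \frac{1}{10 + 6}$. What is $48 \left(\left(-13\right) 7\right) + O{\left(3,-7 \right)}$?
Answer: $- \frac{69887}{16} \approx -4367.9$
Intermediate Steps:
$O{\left(y,p \right)} = \frac{1}{16}$
$48 \left(\left(-13\right) 7\right) + O{\left(3,-7 \right)} = 48 \left(\left(-13\right) 7\right) + \frac{1}{16} = 48 \left(-91\right) + \frac{1}{16} = -4368 + \frac{1}{16} = - \frac{69887}{16}$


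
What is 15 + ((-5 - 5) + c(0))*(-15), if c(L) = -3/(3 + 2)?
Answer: 174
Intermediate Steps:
c(L) = -3/5
15 + ((-5 - 5) + c(0))*(-15) = 15 + ((-5 - 5) - 3/5)*(-15) = 15 + (-10 - 3/5)*(-15) = 15 - 53/5*(-15) = 15 + 159 = 174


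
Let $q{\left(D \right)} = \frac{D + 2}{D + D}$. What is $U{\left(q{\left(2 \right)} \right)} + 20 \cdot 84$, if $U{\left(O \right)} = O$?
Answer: $1681$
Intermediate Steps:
$q{\left(D \right)} = \frac{2 + D}{2 D}$
$U{\left(q{\left(2 \right)} \right)} + 20 \cdot 84 = \frac{2 + 2}{2 \cdot 2} + 20 \cdot 84 = \frac{1}{2} \cdot \frac{1}{2} \cdot 4 + 1680 = 1 + 1680 = 1681$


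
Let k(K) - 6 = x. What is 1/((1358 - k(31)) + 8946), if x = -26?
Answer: 1/10324 ≈ 9.6862e-5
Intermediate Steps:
k(K) = -20 (k(K) = 6 - 26 = -20)
1/((1358 - k(31)) + 8946) = 1/((1358 - 1*(-20)) + 8946) = 1/((1358 + 20) + 8946) = 1/(1378 + 8946) = 1/10324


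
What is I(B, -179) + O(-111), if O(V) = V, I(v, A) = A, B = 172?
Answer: -290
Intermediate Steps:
I(B, -179) + O(-111) = -179 - 111 = -290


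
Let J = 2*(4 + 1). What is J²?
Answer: 100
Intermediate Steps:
J = 10 (J = 2*5 = 10)
J² = 10² = 100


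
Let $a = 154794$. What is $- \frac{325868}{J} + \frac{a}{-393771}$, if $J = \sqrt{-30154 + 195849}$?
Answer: $- \frac{51598}{131257} - \frac{325868 \sqrt{165695}}{165695} \approx -800.94$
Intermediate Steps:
$J = \sqrt{165695} \approx 407.06$
$- \frac{325868}{J} + \frac{a}{-393771} = - \frac{325868}{\sqrt{165695}} + \frac{154794}{-393771} = - 325868 \frac{\sqrt{165695}}{165695} + 154794 \left(- \frac{1}{393771}\right) = - \frac{325868 \sqrt{165695}}{165695} - \frac{51598}{131257} = - \frac{51598}{131257} - \frac{325868 \sqrt{165695}}{165695}$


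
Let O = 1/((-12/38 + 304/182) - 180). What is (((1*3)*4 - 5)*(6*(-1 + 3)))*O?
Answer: -72618/154439 ≈ -0.47020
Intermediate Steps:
O = -1729/308878 (O = 1/((-12*1/38 + 304*(1/182)) - 180) = 1/((-6/19 + 152/91) - 180) = 1/(2342/1729 - 180) = 1/(-308878/1729) = -1729/308878 ≈ -0.0055977)
(((1*3)*4 - 5)*(6*(-1 + 3)))*O = (((1*3)*4 - 5)*(6*(-1 + 3)))*(-1729/308878) = ((3*4 - 5)*(6*2))*(-1729/308878) = ((12 - 5)*12)*(-1729/308878) = (7*12)*(-1729/308878) = 84*(-1729/308878) = -72618/154439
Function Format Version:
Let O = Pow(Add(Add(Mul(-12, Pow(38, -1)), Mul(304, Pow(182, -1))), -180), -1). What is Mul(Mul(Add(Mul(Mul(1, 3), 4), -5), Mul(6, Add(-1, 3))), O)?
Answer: Rational(-72618, 154439) ≈ -0.47020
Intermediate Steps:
O = Rational(-1729, 308878) (O = Pow(Add(Add(Mul(-12, Rational(1, 38)), Mul(304, Rational(1, 182))), -180), -1) = Pow(Add(Add(Rational(-6, 19), Rational(152, 91)), -180), -1) = Pow(Add(Rational(2342, 1729), -180), -1) = Pow(Rational(-308878, 1729), -1) = Rational(-1729, 308878) ≈ -0.0055977)
Mul(Mul(Add(Mul(Mul(1, 3), 4), -5), Mul(6, Add(-1, 3))), O) = Mul(Mul(Add(Mul(Mul(1, 3), 4), -5), Mul(6, Add(-1, 3))), Rational(-1729, 308878)) = Mul(Mul(Add(Mul(3, 4), -5), Mul(6, 2)), Rational(-1729, 308878)) = Mul(Mul(Add(12, -5), 12), Rational(-1729, 308878)) = Mul(Mul(7, 12), Rational(-1729, 308878)) = Mul(84, Rational(-1729, 308878)) = Rational(-72618, 154439)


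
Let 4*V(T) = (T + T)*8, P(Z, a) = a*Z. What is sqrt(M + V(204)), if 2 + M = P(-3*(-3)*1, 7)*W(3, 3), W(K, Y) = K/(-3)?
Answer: sqrt(751) ≈ 27.404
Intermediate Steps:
W(K, Y) = -K/3 (W(K, Y) = K*(-1/3) = -K/3)
P(Z, a) = Z*a
V(T) = 4*T (V(T) = ((T + T)*8)/4 = ((2*T)*8)/4 = (16*T)/4 = 4*T)
M = -65 (M = -2 + ((-3*(-3)*1)*7)*(-1/3*3) = -2 + ((9*1)*7)*(-1) = -2 + (9*7)*(-1) = -2 + 63*(-1) = -2 - 63 = -65)
sqrt(M + V(204)) = sqrt(-65 + 4*204) = sqrt(-65 + 816) = sqrt(751)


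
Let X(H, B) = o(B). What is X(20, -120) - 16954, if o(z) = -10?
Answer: -16964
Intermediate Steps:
X(H, B) = -10
X(20, -120) - 16954 = -10 - 16954 = -16964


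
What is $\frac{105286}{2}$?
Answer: $52643$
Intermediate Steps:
$\frac{105286}{2} = 105286 \cdot \frac{1}{2} = 52643$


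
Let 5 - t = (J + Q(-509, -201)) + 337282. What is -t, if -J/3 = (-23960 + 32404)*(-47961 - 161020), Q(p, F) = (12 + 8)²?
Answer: 5294244369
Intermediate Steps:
Q(p, F) = 400 (Q(p, F) = 20² = 400)
J = 5293906692 (J = -3*(-23960 + 32404)*(-47961 - 161020) = -25332*(-208981) = -3*(-1764635564) = 5293906692)
t = -5294244369 (t = 5 - ((5293906692 + 400) + 337282) = 5 - (5293907092 + 337282) = 5 - 1*5294244374 = 5 - 5294244374 = -5294244369)
-t = -1*(-5294244369) = 5294244369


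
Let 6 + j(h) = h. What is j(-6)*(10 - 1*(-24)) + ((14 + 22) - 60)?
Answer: -432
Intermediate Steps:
j(h) = -6 + h
j(-6)*(10 - 1*(-24)) + ((14 + 22) - 60) = (-6 - 6)*(10 - 1*(-24)) + ((14 + 22) - 60) = -12*(10 + 24) + (36 - 60) = -12*34 - 24 = -408 - 24 = -432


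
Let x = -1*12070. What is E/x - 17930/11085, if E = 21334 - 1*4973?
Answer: -79555357/26759190 ≈ -2.9730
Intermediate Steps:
E = 16361 (E = 21334 - 4973 = 16361)
x = -12070
E/x - 17930/11085 = 16361/(-12070) - 17930/11085 = 16361*(-1/12070) - 17930*1/11085 = -16361/12070 - 3586/2217 = -79555357/26759190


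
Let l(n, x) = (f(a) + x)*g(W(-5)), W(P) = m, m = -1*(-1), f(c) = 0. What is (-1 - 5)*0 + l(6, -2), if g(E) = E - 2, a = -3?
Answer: 2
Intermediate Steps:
m = 1
W(P) = 1
g(E) = -2 + E
l(n, x) = -x (l(n, x) = (0 + x)*(-2 + 1) = x*(-1) = -x)
(-1 - 5)*0 + l(6, -2) = (-1 - 5)*0 - 1*(-2) = -6*0 + 2 = 0 + 2 = 2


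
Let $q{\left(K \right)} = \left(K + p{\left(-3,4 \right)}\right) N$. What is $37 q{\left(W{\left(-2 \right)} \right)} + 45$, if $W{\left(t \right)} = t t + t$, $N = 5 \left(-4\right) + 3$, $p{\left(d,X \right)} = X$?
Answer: $-3729$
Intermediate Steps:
$N = -17$ ($N = -20 + 3 = -17$)
$W{\left(t \right)} = t + t^{2}$ ($W{\left(t \right)} = t^{2} + t = t + t^{2}$)
$q{\left(K \right)} = -68 - 17 K$ ($q{\left(K \right)} = \left(K + 4\right) \left(-17\right) = \left(4 + K\right) \left(-17\right) = -68 - 17 K$)
$37 q{\left(W{\left(-2 \right)} \right)} + 45 = 37 \left(-68 - 17 \left(- 2 \left(1 - 2\right)\right)\right) + 45 = 37 \left(-68 - 17 \left(\left(-2\right) \left(-1\right)\right)\right) + 45 = 37 \left(-68 - 34\right) + 45 = 37 \left(-102\right) + 45 = -3774 + 45 = -3729$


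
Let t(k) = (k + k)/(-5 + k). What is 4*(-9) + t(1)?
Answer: -73/2 ≈ -36.500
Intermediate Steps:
t(k) = 2*k/(-5 + k) (t(k) = (2*k)/(-5 + k) = 2*k/(-5 + k))
4*(-9) + t(1) = 4*(-9) + 2*1/(-5 + 1) = -36 + 2*1/(-4) = -36 + 2*1*(-¼) = -36 - ½ = -73/2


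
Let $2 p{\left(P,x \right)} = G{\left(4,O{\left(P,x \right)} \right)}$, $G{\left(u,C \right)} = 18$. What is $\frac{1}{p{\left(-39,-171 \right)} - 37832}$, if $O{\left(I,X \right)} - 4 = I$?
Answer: $- \frac{1}{37823} \approx -2.6439 \cdot 10^{-5}$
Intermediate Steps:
$O{\left(I,X \right)} = 4 + I$
$p{\left(P,x \right)} = 9$ ($p{\left(P,x \right)} = \frac{1}{2} \cdot 18 = 9$)
$\frac{1}{p{\left(-39,-171 \right)} - 37832} = \frac{1}{9 - 37832} = \frac{1}{-37823} = - \frac{1}{37823}$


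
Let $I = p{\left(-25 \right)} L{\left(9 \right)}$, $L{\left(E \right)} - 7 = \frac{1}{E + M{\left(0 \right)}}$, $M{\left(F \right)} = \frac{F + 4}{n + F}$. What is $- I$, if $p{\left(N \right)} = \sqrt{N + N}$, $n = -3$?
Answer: $- \frac{820 i \sqrt{2}}{23} \approx - 50.42 i$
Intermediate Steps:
$p{\left(N \right)} = \sqrt{2} \sqrt{N}$ ($p{\left(N \right)} = \sqrt{2 N} = \sqrt{2} \sqrt{N}$)
$M{\left(F \right)} = \frac{4 + F}{-3 + F}$ ($M{\left(F \right)} = \frac{F + 4}{-3 + F} = \frac{4 + F}{-3 + F}$)
$L{\left(E \right)} = 7 + \frac{1}{- \frac{4}{3} + E}$ ($L{\left(E \right)} = 7 + \frac{1}{E + \frac{4 + 0}{-3 + 0}} = 7 + \frac{1}{E + \frac{1}{-3} \cdot 4} = 7 + \frac{1}{E - \frac{4}{3}} = 7 + \frac{1}{- \frac{4}{3} + E}$)
$I = \frac{820 i \sqrt{2}}{23}$ ($I = \sqrt{2} \sqrt{-25} \frac{-25 + 21 \cdot 9}{-4 + 3 \cdot 9} = \sqrt{2} \cdot 5 i \frac{-25 + 189}{-4 + 27} = 5 i \sqrt{2} \cdot \frac{1}{23} \cdot 164 = 5 i \sqrt{2} \cdot \frac{164}{23} = \frac{820 i \sqrt{2}}{23} \approx 50.42 i$)
$- I = - \frac{820 i \sqrt{2}}{23}$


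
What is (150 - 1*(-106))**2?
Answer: 65536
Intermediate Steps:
(150 - 1*(-106))**2 = (150 + 106)**2 = 256**2 = 65536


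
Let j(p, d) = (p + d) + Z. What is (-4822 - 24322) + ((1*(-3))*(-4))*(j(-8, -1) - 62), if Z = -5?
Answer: -30056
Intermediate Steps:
j(p, d) = -5 + d + p (j(p, d) = (p + d) - 5 = (d + p) - 5 = -5 + d + p)
(-4822 - 24322) + ((1*(-3))*(-4))*(j(-8, -1) - 62) = (-4822 - 24322) + ((1*(-3))*(-4))*((-5 - 1 - 8) - 62) = -29144 + (-3*(-4))*(-14 - 62) = -29144 + 12*(-76) = -29144 - 912 = -30056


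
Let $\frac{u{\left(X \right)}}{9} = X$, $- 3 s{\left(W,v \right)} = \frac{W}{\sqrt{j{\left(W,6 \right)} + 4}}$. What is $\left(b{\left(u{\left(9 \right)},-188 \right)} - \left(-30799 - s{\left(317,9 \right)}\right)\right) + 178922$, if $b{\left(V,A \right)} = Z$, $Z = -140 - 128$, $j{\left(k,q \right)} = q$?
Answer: $209453 - \frac{317 \sqrt{10}}{30} \approx 2.0942 \cdot 10^{5}$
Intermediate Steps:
$s{\left(W,v \right)} = - \frac{W \sqrt{10}}{30}$ ($s{\left(W,v \right)} = - \frac{W \frac{1}{\sqrt{6 + 4}}}{3} = - \frac{W \frac{1}{\sqrt{10}}}{3} = - \frac{W \frac{\sqrt{10}}{10}}{3} = - \frac{\frac{1}{10} W \sqrt{10}}{3} = - \frac{W \sqrt{10}}{30}$)
$Z = -268$ ($Z = -140 - 128 = -268$)
$u{\left(X \right)} = 9 X$
$b{\left(V,A \right)} = -268$
$\left(b{\left(u{\left(9 \right)},-188 \right)} - \left(-30799 - s{\left(317,9 \right)}\right)\right) + 178922 = \left(-268 + \left(\left(\left(- \frac{1}{30}\right) 317 \sqrt{10} + 41755\right) - 10956\right)\right) + 178922 = \left(-268 + \left(\left(- \frac{317 \sqrt{10}}{30} + 41755\right) - 10956\right)\right) + 178922 = \left(-268 + \left(\left(41755 - \frac{317 \sqrt{10}}{30}\right) - 10956\right)\right) + 178922 = \left(-268 + \left(30799 - \frac{317 \sqrt{10}}{30}\right)\right) + 178922 = \left(30531 - \frac{317 \sqrt{10}}{30}\right) + 178922 = 209453 - \frac{317 \sqrt{10}}{30}$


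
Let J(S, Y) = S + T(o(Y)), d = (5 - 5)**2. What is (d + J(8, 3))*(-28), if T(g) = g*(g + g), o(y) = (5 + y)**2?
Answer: -229600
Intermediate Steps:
d = 0 (d = 0**2 = 0)
T(g) = 2*g**2 (T(g) = g*(2*g) = 2*g**2)
J(S, Y) = S + 2*(5 + Y)**4 (J(S, Y) = S + 2*((5 + Y)**2)**2 = S + 2*(5 + Y)**4)
(d + J(8, 3))*(-28) = (0 + (8 + 2*(5 + 3)**4))*(-28) = (0 + (8 + 2*8**4))*(-28) = (0 + (8 + 2*4096))*(-28) = (0 + (8 + 8192))*(-28) = (0 + 8200)*(-28) = 8200*(-28) = -229600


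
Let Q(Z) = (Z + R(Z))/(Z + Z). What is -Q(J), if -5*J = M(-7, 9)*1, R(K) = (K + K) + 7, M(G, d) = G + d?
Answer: 29/4 ≈ 7.2500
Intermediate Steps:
R(K) = 7 + 2*K (R(K) = 2*K + 7 = 7 + 2*K)
J = -2/5 (J = -(-7 + 9)/5 = -2/5 ≈ -0.40000)
Q(Z) = (7 + 3*Z)/(2*Z) (Q(Z) = (Z + (7 + 2*Z))/(Z + Z) = (7 + 3*Z)/((2*Z)) = (7 + 3*Z)*(1/(2*Z)) = (7 + 3*Z)/(2*Z))
-Q(J) = -(7 + 3*(-2/5))/(2*(-2/5)) = -(-5)*(7 - 6/5)/(2*2) = -(-5)*29/(2*2*5) = -1*(-29/4) = 29/4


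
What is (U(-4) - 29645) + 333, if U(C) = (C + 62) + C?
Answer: -29258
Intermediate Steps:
U(C) = 62 + 2*C (U(C) = (62 + C) + C = 62 + 2*C)
(U(-4) - 29645) + 333 = ((62 + 2*(-4)) - 29645) + 333 = ((62 - 8) - 29645) + 333 = (54 - 29645) + 333 = -29591 + 333 = -29258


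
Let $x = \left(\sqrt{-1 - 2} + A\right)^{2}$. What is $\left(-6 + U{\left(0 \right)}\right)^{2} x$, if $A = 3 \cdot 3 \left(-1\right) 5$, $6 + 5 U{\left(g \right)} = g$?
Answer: $\frac{2620512}{25} - \frac{23328 i \sqrt{3}}{5} \approx 1.0482 \cdot 10^{5} - 8081.1 i$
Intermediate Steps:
$U{\left(g \right)} = - \frac{6}{5} + \frac{g}{5}$
$A = -45$ ($A = 3 \left(\left(-3\right) 5\right) = 3 \left(-15\right) = -45$)
$x = \left(-45 + i \sqrt{3}\right)^{2}$ ($x = \left(\sqrt{-1 - 2} - 45\right)^{2} = \left(\sqrt{-3} - 45\right)^{2} = \left(i \sqrt{3} - 45\right)^{2} = \left(-45 + i \sqrt{3}\right)^{2} \approx 2022.0 - 155.88 i$)
$\left(-6 + U{\left(0 \right)}\right)^{2} x = \left(-6 + \left(- \frac{6}{5} + \frac{1}{5} \cdot 0\right)\right)^{2} \left(45 - i \sqrt{3}\right)^{2} = \left(-6 + \left(- \frac{6}{5} + 0\right)\right)^{2} \left(45 - i \sqrt{3}\right)^{2} = \left(-6 - \frac{6}{5}\right)^{2} \left(45 - i \sqrt{3}\right)^{2} = \left(- \frac{36}{5}\right)^{2} \left(45 - i \sqrt{3}\right)^{2} = \frac{1296 \left(45 - i \sqrt{3}\right)^{2}}{25}$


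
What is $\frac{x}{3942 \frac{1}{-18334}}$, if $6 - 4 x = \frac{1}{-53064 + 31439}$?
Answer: $- \frac{1189427417}{170491500} \approx -6.9765$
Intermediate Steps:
$x = \frac{129751}{86500}$ ($x = \frac{3}{2} - \frac{1}{4 \left(-53064 + 31439\right)} = \frac{3}{2} - \frac{1}{4 \left(-21625\right)} = \frac{3}{2} - - \frac{1}{86500} = \frac{3}{2} + \frac{1}{86500} = \frac{129751}{86500} \approx 1.5$)
$\frac{x}{3942 \frac{1}{-18334}} = \frac{129751}{86500 \frac{3942}{-18334}} = \frac{129751}{86500 \cdot 3942 \left(- \frac{1}{18334}\right)} = \frac{129751}{86500 \left(- \frac{1971}{9167}\right)} = \frac{129751}{86500} \left(- \frac{9167}{1971}\right) = - \frac{1189427417}{170491500}$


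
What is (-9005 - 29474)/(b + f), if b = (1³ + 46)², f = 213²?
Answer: -38479/47578 ≈ -0.80876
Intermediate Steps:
f = 45369
b = 2209 (b = (1 + 46)² = 47² = 2209)
(-9005 - 29474)/(b + f) = (-9005 - 29474)/(2209 + 45369) = -38479/47578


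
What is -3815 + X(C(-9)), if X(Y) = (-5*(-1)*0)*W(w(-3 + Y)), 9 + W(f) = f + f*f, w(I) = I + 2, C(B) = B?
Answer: -3815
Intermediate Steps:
w(I) = 2 + I
W(f) = -9 + f + f**2 (W(f) = -9 + (f + f*f) = -9 + (f + f**2) = -9 + f + f**2)
X(Y) = 0 (X(Y) = (-5*(-1)*0)*(-9 + (2 + (-3 + Y)) + (2 + (-3 + Y))**2) = (5*0)*(-9 + (-1 + Y) + (-1 + Y)**2) = 0*(-10 + Y + (-1 + Y)**2) = 0)
-3815 + X(C(-9)) = -3815 + 0 = -3815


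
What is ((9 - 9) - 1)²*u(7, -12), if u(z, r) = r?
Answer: -12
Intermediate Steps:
((9 - 9) - 1)²*u(7, -12) = ((9 - 9) - 1)²*(-12) = (0 - 1)²*(-12) = (-1)²*(-12) = 1*(-12) = -12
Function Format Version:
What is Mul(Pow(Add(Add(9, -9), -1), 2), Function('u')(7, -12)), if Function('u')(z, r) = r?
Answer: -12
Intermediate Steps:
Mul(Pow(Add(Add(9, -9), -1), 2), Function('u')(7, -12)) = Mul(Pow(Add(Add(9, -9), -1), 2), -12) = Mul(Pow(Add(0, -1), 2), -12) = Mul(Pow(-1, 2), -12) = Mul(1, -12) = -12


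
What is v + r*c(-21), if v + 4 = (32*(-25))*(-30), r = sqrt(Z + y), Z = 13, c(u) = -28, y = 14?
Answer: 23996 - 84*sqrt(3) ≈ 23851.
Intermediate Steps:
r = 3*sqrt(3) (r = sqrt(13 + 14) = sqrt(27) = 3*sqrt(3) ≈ 5.1962)
v = 23996 (v = -4 + (32*(-25))*(-30) = -4 - 800*(-30) = -4 + 24000 = 23996)
v + r*c(-21) = 23996 + (3*sqrt(3))*(-28) = 23996 - 84*sqrt(3)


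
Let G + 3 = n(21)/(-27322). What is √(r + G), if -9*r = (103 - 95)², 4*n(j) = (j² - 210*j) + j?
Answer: I*√67688041918/81966 ≈ 3.1741*I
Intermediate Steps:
n(j) = -209*j/4 + j²/4 (n(j) = ((j² - 210*j) + j)/4 = (j² - 209*j)/4 = -209*j/4 + j²/4)
r = -64/9 (r = -(103 - 95)²/9 = -⅑*8² = -⅑*64 = -64/9 ≈ -7.1111)
G = -80979/27322 (G = -3 + ((¼)*21*(-209 + 21))/(-27322) = -3 + ((¼)*21*(-188))*(-1/27322) = -3 - 987*(-1/27322) = -3 + 987/27322 = -80979/27322 ≈ -2.9639)
√(r + G) = √(-64/9 - 80979/27322) = √(-2477419/245898) = I*√67688041918/81966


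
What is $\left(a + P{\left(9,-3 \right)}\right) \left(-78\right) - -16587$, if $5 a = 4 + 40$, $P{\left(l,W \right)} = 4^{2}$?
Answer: $\frac{73263}{5} \approx 14653.0$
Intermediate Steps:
$P{\left(l,W \right)} = 16$
$a = \frac{44}{5}$ ($a = \frac{4 + 40}{5} = \frac{1}{5} \cdot 44 = \frac{44}{5} \approx 8.8$)
$\left(a + P{\left(9,-3 \right)}\right) \left(-78\right) - -16587 = \left(\frac{44}{5} + 16\right) \left(-78\right) - -16587 = \frac{124}{5} \left(-78\right) + 16587 = - \frac{9672}{5} + 16587 = \frac{73263}{5}$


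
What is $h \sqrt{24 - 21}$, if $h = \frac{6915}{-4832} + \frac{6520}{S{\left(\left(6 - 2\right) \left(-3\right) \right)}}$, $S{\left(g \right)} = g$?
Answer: $- \frac{7896905 \sqrt{3}}{14496} \approx -943.56$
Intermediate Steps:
$h = - \frac{7896905}{14496}$ ($h = \frac{6915}{-4832} + \frac{6520}{\left(6 - 2\right) \left(-3\right)} = 6915 \left(- \frac{1}{4832}\right) + \frac{6520}{4 \left(-3\right)} = - \frac{6915}{4832} + \frac{6520}{-12} = - \frac{6915}{4832} + 6520 \left(- \frac{1}{12}\right) = - \frac{6915}{4832} - \frac{1630}{3} = - \frac{7896905}{14496} \approx -544.76$)
$h \sqrt{24 - 21} = - \frac{7896905 \sqrt{24 - 21}}{14496} = - \frac{7896905 \sqrt{3}}{14496}$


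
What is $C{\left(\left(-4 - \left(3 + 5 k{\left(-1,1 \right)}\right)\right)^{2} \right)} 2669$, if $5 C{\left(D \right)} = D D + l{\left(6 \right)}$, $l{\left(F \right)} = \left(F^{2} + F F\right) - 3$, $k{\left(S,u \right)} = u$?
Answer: $11105709$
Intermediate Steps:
$l{\left(F \right)} = -3 + 2 F^{2}$ ($l{\left(F \right)} = \left(F^{2} + F^{2}\right) - 3 = 2 F^{2} - 3 = -3 + 2 F^{2}$)
$C{\left(D \right)} = \frac{69}{5} + \frac{D^{2}}{5}$ ($C{\left(D \right)} = \frac{D D - \left(3 - 2 \cdot 6^{2}\right)}{5} = \frac{D^{2} + \left(-3 + 2 \cdot 36\right)}{5} = \frac{D^{2} + \left(-3 + 72\right)}{5} = \frac{D^{2} + 69}{5} = \frac{69 + D^{2}}{5} = \frac{69}{5} + \frac{D^{2}}{5}$)
$C{\left(\left(-4 - \left(3 + 5 k{\left(-1,1 \right)}\right)\right)^{2} \right)} 2669 = \left(\frac{69}{5} + \frac{\left(\left(-4 - \left(3 + 5 \cdot 1\right)\right)^{2}\right)^{2}}{5}\right) 2669 = \left(\frac{69}{5} + \frac{\left(\left(-4 - \left(3 + 5\right)\right)^{2}\right)^{2}}{5}\right) 2669 = \left(\frac{69}{5} + \frac{\left(\left(-4 - 8\right)^{2}\right)^{2}}{5}\right) 2669 = \left(\frac{69}{5} + \frac{\left(\left(-12\right)^{2}\right)^{2}}{5}\right) 2669 = \left(\frac{69}{5} + \frac{144^{2}}{5}\right) 2669 = \left(\frac{69}{5} + \frac{1}{5} \cdot 20736\right) 2669 = \left(\frac{69}{5} + \frac{20736}{5}\right) 2669 = 4161 \cdot 2669 = 11105709$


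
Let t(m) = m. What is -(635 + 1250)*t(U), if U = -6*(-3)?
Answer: -33930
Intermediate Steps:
U = 18
-(635 + 1250)*t(U) = -(635 + 1250)*18 = -1885*18 = -1*33930 = -33930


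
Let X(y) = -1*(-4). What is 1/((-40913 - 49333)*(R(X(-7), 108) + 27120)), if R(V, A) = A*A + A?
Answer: -1/3509847432 ≈ -2.8491e-10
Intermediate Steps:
X(y) = 4
R(V, A) = A + A**2 (R(V, A) = A**2 + A = A + A**2)
1/((-40913 - 49333)*(R(X(-7), 108) + 27120)) = 1/((-40913 - 49333)*(108*(1 + 108) + 27120)) = 1/(-90246*(108*109 + 27120)) = 1/(-90246*(11772 + 27120)) = 1/(-90246*38892) = 1/(-3509847432) = -1/3509847432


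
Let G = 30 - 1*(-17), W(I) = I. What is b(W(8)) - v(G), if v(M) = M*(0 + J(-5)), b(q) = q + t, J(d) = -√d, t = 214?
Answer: 222 + 47*I*√5 ≈ 222.0 + 105.1*I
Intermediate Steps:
b(q) = 214 + q (b(q) = q + 214 = 214 + q)
G = 47 (G = 30 + 17 = 47)
v(M) = -I*M*√5 (v(M) = M*(0 - √(-5)) = M*(0 - I*√5) = M*(-I*√5) = -I*M*√5)
b(W(8)) - v(G) = (214 + 8) - (-1)*I*47*√5 = 222 - (-47)*I*√5 = 222 + 47*I*√5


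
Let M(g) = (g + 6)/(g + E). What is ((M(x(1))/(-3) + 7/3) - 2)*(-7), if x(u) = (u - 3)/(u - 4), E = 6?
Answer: 0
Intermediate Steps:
x(u) = (-3 + u)/(-4 + u)
M(g) = 1 (M(g) = (g + 6)/(g + 6) = (6 + g)/(6 + g) = 1)
((M(x(1))/(-3) + 7/3) - 2)*(-7) = ((1/(-3) + 7/3) - 2)*(-7) = ((1*(-1/3) + 7*(1/3)) - 2)*(-7) = ((-1/3 + 7/3) - 2)*(-7) = (2 - 2)*(-7) = 0*(-7) = 0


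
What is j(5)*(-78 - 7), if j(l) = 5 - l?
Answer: 0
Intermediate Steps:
j(5)*(-78 - 7) = (5 - 1*5)*(-78 - 7) = (5 - 5)*(-85) = 0*(-85) = 0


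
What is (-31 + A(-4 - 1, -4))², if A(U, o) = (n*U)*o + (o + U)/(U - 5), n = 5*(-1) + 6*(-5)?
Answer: 53304601/100 ≈ 5.3305e+5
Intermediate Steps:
n = -35 (n = -5 - 30 = -35)
A(U, o) = (U + o)/(-5 + U) - 35*U*o (A(U, o) = (-35*U)*o + (o + U)/(U - 5) = -35*U*o + (U + o)/(-5 + U) = (U + o)/(-5 + U) - 35*U*o)
(-31 + A(-4 - 1, -4))² = (-31 + ((-4 - 1) - 4 - 35*(-4)*(-4 - 1)² + 175*(-4 - 1)*(-4))/(-5 + (-4 - 1)))² = (-31 + (-5 - 4 - 35*(-4)*(-5)² + 175*(-5)*(-4))/(-5 - 5))² = (-31 + (-5 - 4 - 35*(-4)*25 + 3500)/(-10))² = (-31 - (-5 - 4 + 3500 + 3500)/10)² = (-31 - ⅒*6991)² = (-31 - 6991/10)² = (-7301/10)² = 53304601/100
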